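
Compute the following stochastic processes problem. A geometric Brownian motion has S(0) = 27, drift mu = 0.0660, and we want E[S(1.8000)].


E[S(t)] = S(0) * exp(mu * t)
= 27 * exp(0.0660 * 1.8000)
= 27 * 1.1261
= 30.4059

30.4059


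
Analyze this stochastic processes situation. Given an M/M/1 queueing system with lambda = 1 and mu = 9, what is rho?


rho = lambda/mu
= 1/9
= 0.1111

0.1111


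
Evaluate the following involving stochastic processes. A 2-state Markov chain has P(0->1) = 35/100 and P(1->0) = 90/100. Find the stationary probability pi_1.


Stationary distribution: pi_0 = p10/(p01+p10), pi_1 = p01/(p01+p10)
p01 = 0.3500, p10 = 0.9000
pi_1 = 0.2800

0.2800


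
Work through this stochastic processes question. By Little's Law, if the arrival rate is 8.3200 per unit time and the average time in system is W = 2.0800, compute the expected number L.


Little's Law: L = lambda * W
= 8.3200 * 2.0800
= 17.3056

17.3056


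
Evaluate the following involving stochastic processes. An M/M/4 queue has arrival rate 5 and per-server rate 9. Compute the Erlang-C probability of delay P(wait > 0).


a = lambda/mu = 0.5556
rho = a/c = 0.1389
Erlang-C formula applied:
C(c,a) = 0.0026

0.0026


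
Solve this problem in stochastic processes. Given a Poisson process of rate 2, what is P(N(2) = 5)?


P(N(t)=k) = (lambda*t)^k * exp(-lambda*t) / k!
lambda*t = 4
= 4^5 * exp(-4) / 5!
= 1024 * 0.0183 / 120
= 0.1563

0.1563


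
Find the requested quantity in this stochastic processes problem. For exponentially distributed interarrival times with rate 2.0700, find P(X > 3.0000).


P(X > t) = exp(-lambda * t)
= exp(-2.0700 * 3.0000)
= exp(-6.2100) = 0.0020

0.0020


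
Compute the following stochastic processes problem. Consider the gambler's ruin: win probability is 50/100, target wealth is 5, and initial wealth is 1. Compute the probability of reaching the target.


p = 1/2: P(win) = i/N = 1/5
= 0.2000

0.2000


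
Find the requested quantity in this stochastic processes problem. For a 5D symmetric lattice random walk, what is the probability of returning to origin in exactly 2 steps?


P(return in 2 steps) = P(reverse first step) = 1/(2d)
= 1/10
= 0.1000

0.1000


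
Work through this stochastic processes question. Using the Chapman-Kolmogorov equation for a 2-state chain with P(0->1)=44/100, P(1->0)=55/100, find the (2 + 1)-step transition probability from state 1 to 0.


P^3 = P^2 * P^1
Computing via matrix multiplication of the transition matrix.
Entry (1,0) of P^3 = 0.5556

0.5556


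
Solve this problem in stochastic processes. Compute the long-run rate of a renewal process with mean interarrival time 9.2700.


Long-run renewal rate = 1/E(X)
= 1/9.2700
= 0.1079

0.1079


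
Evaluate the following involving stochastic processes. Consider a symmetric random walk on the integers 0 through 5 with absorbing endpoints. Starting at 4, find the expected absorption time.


For symmetric RW on 0,...,N with absorbing barriers, E(i) = i*(N-i)
E(4) = 4 * 1 = 4

4


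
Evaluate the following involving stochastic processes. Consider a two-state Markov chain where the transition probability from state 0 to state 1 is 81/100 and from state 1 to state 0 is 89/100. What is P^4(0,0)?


Computing P^4 by matrix multiplication.
P = [[0.1900, 0.8100], [0.8900, 0.1100]]
After raising P to the power 4:
P^4(0,0) = 0.6379

0.6379


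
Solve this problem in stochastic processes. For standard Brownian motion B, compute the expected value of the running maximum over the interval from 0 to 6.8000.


E(max B(s)) = sqrt(2t/pi)
= sqrt(2*6.8000/pi)
= sqrt(4.3290)
= 2.0806

2.0806


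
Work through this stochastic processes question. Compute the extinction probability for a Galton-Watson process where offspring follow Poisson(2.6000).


Since mu = 2.6000 > 1, extinction prob q < 1.
Solve s = exp(mu*(s-1)) iteratively.
q = 0.0951

0.0951


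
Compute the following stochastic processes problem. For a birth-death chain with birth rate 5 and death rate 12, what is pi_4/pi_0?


For birth-death process, pi_n/pi_0 = (lambda/mu)^n
= (5/12)^4
= 0.0301

0.0301


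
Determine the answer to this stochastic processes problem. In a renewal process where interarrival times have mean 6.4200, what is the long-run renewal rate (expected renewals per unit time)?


Long-run renewal rate = 1/E(X)
= 1/6.4200
= 0.1558

0.1558


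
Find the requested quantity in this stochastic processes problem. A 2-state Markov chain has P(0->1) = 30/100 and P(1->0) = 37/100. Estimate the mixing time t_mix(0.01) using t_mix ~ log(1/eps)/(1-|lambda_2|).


lambda_2 = |1 - p01 - p10| = |1 - 0.3000 - 0.3700| = 0.3300
t_mix ~ log(1/eps)/(1 - |lambda_2|)
= log(100)/(1 - 0.3300) = 4.6052/0.6700
= 6.8734

6.8734


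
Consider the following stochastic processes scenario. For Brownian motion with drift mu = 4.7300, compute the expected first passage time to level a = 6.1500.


Expected first passage time = a/mu
= 6.1500/4.7300
= 1.3002

1.3002


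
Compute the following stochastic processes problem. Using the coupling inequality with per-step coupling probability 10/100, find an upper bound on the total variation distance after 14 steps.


TV distance bound <= (1-delta)^n
= (1 - 0.1000)^14
= 0.9000^14
= 0.2288

0.2288


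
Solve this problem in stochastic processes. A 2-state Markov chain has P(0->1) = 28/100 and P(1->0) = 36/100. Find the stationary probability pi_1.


Stationary distribution: pi_0 = p10/(p01+p10), pi_1 = p01/(p01+p10)
p01 = 0.2800, p10 = 0.3600
pi_1 = 0.4375

0.4375


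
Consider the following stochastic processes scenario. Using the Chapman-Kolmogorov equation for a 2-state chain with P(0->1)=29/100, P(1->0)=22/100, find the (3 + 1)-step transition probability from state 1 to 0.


P^4 = P^3 * P^1
Computing via matrix multiplication of the transition matrix.
Entry (1,0) of P^4 = 0.4065

0.4065


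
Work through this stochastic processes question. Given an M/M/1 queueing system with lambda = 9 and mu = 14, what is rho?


rho = lambda/mu
= 9/14
= 0.6429

0.6429


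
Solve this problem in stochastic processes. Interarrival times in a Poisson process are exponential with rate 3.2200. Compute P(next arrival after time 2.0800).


P(X > t) = exp(-lambda * t)
= exp(-3.2200 * 2.0800)
= exp(-6.6976) = 0.0012

0.0012


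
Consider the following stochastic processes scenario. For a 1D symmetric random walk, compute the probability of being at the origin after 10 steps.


P(S(10) = 0) = C(10,5) / 4^5
= 252 / 1024
= 0.2461

0.2461


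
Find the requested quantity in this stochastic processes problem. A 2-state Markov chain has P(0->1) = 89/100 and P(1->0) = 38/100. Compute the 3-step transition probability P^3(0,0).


Computing P^3 by matrix multiplication.
P = [[0.1100, 0.8900], [0.3800, 0.6200]]
After raising P to the power 3:
P^3(0,0) = 0.2854

0.2854


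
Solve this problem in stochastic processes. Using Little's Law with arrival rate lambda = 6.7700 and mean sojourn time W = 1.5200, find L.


Little's Law: L = lambda * W
= 6.7700 * 1.5200
= 10.2904

10.2904


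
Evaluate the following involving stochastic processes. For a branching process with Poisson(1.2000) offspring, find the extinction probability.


Since mu = 1.2000 > 1, extinction prob q < 1.
Solve s = exp(mu*(s-1)) iteratively.
q = 0.6863

0.6863


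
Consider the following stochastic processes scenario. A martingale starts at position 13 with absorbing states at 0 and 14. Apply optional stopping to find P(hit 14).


By optional stopping theorem: E(M at tau) = M(0) = 13
P(hit 14)*14 + P(hit 0)*0 = 13
P(hit 14) = (13 - 0)/(14 - 0) = 13/14 = 0.9286

0.9286


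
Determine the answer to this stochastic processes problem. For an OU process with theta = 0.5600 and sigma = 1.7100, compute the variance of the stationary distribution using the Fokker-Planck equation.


Stationary variance = sigma^2 / (2*theta)
= 1.7100^2 / (2*0.5600)
= 2.9241 / 1.1200
= 2.6108

2.6108


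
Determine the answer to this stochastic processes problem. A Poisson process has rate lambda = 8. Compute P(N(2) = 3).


P(N(t)=k) = (lambda*t)^k * exp(-lambda*t) / k!
lambda*t = 16
= 16^3 * exp(-16) / 3!
= 4096 * 1.1254e-07 / 6
= 7.6824e-05

7.6824e-05


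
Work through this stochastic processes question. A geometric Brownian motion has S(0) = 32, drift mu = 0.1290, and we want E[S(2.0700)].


E[S(t)] = S(0) * exp(mu * t)
= 32 * exp(0.1290 * 2.0700)
= 32 * 1.3061
= 41.7945

41.7945


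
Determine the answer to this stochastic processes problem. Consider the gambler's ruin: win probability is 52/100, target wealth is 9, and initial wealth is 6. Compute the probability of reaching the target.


Gambler's ruin formula:
r = q/p = 0.4800/0.5200 = 0.9231
P(win) = (1 - r^i)/(1 - r^N)
= (1 - 0.9231^6)/(1 - 0.9231^9)
= 0.7428

0.7428


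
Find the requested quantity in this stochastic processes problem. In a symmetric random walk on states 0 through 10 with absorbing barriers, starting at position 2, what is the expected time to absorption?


For symmetric RW on 0,...,N with absorbing barriers, E(i) = i*(N-i)
E(2) = 2 * 8 = 16

16


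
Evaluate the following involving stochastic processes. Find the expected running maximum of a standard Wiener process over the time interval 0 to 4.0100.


E(max B(s)) = sqrt(2t/pi)
= sqrt(2*4.0100/pi)
= sqrt(2.5528)
= 1.5978

1.5978


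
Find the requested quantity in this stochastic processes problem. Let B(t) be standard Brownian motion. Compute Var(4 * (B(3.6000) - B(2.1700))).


Var(alpha*(B(t)-B(s))) = alpha^2 * (t-s)
= 4^2 * (3.6000 - 2.1700)
= 16 * 1.4300
= 22.8800

22.8800


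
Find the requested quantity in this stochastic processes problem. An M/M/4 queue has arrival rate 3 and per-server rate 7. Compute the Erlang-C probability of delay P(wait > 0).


a = lambda/mu = 0.4286
rho = a/c = 0.1071
Erlang-C formula applied:
C(c,a) = 0.0010

0.0010


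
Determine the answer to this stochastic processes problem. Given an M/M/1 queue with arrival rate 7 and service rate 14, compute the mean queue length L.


rho = 7/14 = 0.5000
L = rho/(1-rho)
= 0.5000/0.5000
= 1.0000

1.0000


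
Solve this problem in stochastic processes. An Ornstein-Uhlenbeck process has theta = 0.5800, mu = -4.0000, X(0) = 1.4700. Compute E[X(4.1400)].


E[X(t)] = mu + (X(0) - mu)*exp(-theta*t)
= -4.0000 + (1.4700 - -4.0000)*exp(-0.5800*4.1400)
= -4.0000 + 5.4700 * 0.0906
= -3.5044

-3.5044


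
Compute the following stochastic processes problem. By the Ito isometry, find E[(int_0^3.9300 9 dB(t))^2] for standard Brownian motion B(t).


By Ito isometry: E[(int f dB)^2] = int f^2 dt
= 9^2 * 3.9300
= 81 * 3.9300 = 318.3300

318.3300


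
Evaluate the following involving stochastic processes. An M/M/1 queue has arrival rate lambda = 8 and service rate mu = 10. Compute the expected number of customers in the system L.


rho = 8/10 = 0.8000
L = rho/(1-rho)
= 0.8000/0.2000
= 4.0000

4.0000


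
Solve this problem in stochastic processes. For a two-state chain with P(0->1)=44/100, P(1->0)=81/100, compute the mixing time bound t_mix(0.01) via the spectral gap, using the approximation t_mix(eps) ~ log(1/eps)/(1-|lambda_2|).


lambda_2 = |1 - p01 - p10| = |1 - 0.4400 - 0.8100| = 0.2500
t_mix ~ log(1/eps)/(1 - |lambda_2|)
= log(100)/(1 - 0.2500) = 4.6052/0.7500
= 6.1402

6.1402


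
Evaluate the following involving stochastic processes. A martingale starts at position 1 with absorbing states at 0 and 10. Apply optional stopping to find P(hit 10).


By optional stopping theorem: E(M at tau) = M(0) = 1
P(hit 10)*10 + P(hit 0)*0 = 1
P(hit 10) = (1 - 0)/(10 - 0) = 1/10 = 0.1000

0.1000


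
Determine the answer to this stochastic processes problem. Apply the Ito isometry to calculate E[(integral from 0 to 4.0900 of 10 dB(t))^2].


By Ito isometry: E[(int f dB)^2] = int f^2 dt
= 10^2 * 4.0900
= 100 * 4.0900 = 409.0000

409.0000


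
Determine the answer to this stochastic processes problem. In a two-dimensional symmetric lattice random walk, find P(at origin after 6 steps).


P = C(6,3)^2 / 4^6
= 20^2 / 4096
= 400 / 4096
= 0.0977

0.0977


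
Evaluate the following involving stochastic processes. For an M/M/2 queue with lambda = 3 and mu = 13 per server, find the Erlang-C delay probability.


a = lambda/mu = 0.2308
rho = a/c = 0.1154
Erlang-C formula applied:
C(c,a) = 0.0239

0.0239


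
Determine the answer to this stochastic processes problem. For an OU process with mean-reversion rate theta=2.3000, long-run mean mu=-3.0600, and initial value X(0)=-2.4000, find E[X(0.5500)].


E[X(t)] = mu + (X(0) - mu)*exp(-theta*t)
= -3.0600 + (-2.4000 - -3.0600)*exp(-2.3000*0.5500)
= -3.0600 + 0.6600 * 0.2822
= -2.8737

-2.8737


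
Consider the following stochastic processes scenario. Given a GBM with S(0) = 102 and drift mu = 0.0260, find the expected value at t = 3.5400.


E[S(t)] = S(0) * exp(mu * t)
= 102 * exp(0.0260 * 3.5400)
= 102 * 1.0964
= 111.8337

111.8337


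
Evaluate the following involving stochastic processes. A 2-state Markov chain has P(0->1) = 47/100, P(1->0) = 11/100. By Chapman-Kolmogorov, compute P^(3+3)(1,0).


P^6 = P^3 * P^3
Computing via matrix multiplication of the transition matrix.
Entry (1,0) of P^6 = 0.1886

0.1886


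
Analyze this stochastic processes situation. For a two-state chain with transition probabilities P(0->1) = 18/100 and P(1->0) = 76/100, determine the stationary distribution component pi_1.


Stationary distribution: pi_0 = p10/(p01+p10), pi_1 = p01/(p01+p10)
p01 = 0.1800, p10 = 0.7600
pi_1 = 0.1915

0.1915


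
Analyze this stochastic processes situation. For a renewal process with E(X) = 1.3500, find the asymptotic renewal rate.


Long-run renewal rate = 1/E(X)
= 1/1.3500
= 0.7407

0.7407


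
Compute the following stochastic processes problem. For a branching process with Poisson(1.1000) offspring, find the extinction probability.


Since mu = 1.1000 > 1, extinction prob q < 1.
Solve s = exp(mu*(s-1)) iteratively.
q = 0.8239

0.8239


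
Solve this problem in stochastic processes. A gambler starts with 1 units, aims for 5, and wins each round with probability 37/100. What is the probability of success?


Gambler's ruin formula:
r = q/p = 0.6300/0.3700 = 1.7027
P(win) = (1 - r^i)/(1 - r^N)
= (1 - 1.7027^1)/(1 - 1.7027^5)
= 0.0528

0.0528


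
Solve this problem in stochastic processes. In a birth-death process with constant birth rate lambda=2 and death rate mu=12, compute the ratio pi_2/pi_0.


For birth-death process, pi_n/pi_0 = (lambda/mu)^n
= (2/12)^2
= 0.0278

0.0278


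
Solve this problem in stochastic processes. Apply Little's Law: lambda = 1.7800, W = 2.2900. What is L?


Little's Law: L = lambda * W
= 1.7800 * 2.2900
= 4.0762

4.0762


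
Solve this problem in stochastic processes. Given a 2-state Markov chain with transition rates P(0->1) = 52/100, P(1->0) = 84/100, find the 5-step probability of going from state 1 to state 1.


Computing P^5 by matrix multiplication.
P = [[0.4800, 0.5200], [0.8400, 0.1600]]
After raising P to the power 5:
P^5(1,1) = 0.3786

0.3786


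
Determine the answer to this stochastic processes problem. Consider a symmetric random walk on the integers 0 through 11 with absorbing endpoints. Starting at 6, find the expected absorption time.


For symmetric RW on 0,...,N with absorbing barriers, E(i) = i*(N-i)
E(6) = 6 * 5 = 30

30


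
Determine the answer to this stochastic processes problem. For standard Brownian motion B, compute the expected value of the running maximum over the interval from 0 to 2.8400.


E(max B(s)) = sqrt(2t/pi)
= sqrt(2*2.8400/pi)
= sqrt(1.8080)
= 1.3446

1.3446


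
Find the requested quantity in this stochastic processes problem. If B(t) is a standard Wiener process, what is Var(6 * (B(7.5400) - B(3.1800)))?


Var(alpha*(B(t)-B(s))) = alpha^2 * (t-s)
= 6^2 * (7.5400 - 3.1800)
= 36 * 4.3600
= 156.9600

156.9600


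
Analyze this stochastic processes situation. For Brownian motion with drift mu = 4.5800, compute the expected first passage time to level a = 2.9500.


Expected first passage time = a/mu
= 2.9500/4.5800
= 0.6441

0.6441


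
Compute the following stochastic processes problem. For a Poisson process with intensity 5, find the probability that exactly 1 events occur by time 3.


P(N(t)=k) = (lambda*t)^k * exp(-lambda*t) / k!
lambda*t = 15
= 15^1 * exp(-15) / 1!
= 15 * 3.0590e-07 / 1
= 4.5885e-06

4.5885e-06


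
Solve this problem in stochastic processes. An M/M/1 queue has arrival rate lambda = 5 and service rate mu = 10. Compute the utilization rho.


rho = lambda/mu
= 5/10
= 0.5000

0.5000


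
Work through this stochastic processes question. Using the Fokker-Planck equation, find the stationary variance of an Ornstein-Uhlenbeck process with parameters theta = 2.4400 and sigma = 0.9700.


Stationary variance = sigma^2 / (2*theta)
= 0.9700^2 / (2*2.4400)
= 0.9409 / 4.8800
= 0.1928

0.1928


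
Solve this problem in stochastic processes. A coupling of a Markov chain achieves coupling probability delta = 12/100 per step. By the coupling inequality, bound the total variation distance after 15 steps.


TV distance bound <= (1-delta)^n
= (1 - 0.1200)^15
= 0.8800^15
= 0.1470

0.1470


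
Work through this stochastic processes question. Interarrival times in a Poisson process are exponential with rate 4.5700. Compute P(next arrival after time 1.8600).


P(X > t) = exp(-lambda * t)
= exp(-4.5700 * 1.8600)
= exp(-8.5002) = 2.0343e-04

2.0343e-04


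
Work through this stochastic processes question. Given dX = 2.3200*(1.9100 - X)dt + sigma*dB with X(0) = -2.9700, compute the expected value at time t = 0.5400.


E[X(t)] = mu + (X(0) - mu)*exp(-theta*t)
= 1.9100 + (-2.9700 - 1.9100)*exp(-2.3200*0.5400)
= 1.9100 + -4.8800 * 0.2857
= 0.5158

0.5158


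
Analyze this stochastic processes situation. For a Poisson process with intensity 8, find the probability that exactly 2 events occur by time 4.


P(N(t)=k) = (lambda*t)^k * exp(-lambda*t) / k!
lambda*t = 32
= 32^2 * exp(-32) / 2!
= 1024 * 1.2664e-14 / 2
= 6.4841e-12

6.4841e-12


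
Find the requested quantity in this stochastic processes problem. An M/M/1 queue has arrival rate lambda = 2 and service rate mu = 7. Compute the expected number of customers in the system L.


rho = 2/7 = 0.2857
L = rho/(1-rho)
= 0.2857/0.7143
= 0.4000

0.4000


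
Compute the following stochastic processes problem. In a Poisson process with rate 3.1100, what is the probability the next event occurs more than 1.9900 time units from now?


P(X > t) = exp(-lambda * t)
= exp(-3.1100 * 1.9900)
= exp(-6.1889) = 0.0021

0.0021


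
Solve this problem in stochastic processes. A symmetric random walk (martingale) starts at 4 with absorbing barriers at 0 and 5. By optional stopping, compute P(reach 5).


By optional stopping theorem: E(M at tau) = M(0) = 4
P(hit 5)*5 + P(hit 0)*0 = 4
P(hit 5) = (4 - 0)/(5 - 0) = 4/5 = 0.8000

0.8000


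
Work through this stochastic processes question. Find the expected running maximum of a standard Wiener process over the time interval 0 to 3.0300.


E(max B(s)) = sqrt(2t/pi)
= sqrt(2*3.0300/pi)
= sqrt(1.9290)
= 1.3889

1.3889


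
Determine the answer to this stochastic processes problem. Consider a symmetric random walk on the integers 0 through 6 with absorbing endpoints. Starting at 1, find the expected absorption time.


For symmetric RW on 0,...,N with absorbing barriers, E(i) = i*(N-i)
E(1) = 1 * 5 = 5

5


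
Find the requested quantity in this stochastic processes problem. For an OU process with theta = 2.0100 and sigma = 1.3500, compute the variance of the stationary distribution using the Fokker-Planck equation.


Stationary variance = sigma^2 / (2*theta)
= 1.3500^2 / (2*2.0100)
= 1.8225 / 4.0200
= 0.4534

0.4534


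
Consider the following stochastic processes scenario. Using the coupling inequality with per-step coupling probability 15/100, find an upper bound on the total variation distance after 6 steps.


TV distance bound <= (1-delta)^n
= (1 - 0.1500)^6
= 0.8500^6
= 0.3771

0.3771


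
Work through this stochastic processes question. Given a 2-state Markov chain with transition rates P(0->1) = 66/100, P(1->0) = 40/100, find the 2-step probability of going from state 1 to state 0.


Computing P^2 by matrix multiplication.
P = [[0.3400, 0.6600], [0.4000, 0.6000]]
After raising P to the power 2:
P^2(1,0) = 0.3760

0.3760


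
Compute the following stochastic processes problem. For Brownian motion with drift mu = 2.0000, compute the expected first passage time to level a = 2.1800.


Expected first passage time = a/mu
= 2.1800/2.0000
= 1.0900

1.0900


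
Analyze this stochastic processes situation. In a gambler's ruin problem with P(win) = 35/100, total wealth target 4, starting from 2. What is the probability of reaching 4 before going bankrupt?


Gambler's ruin formula:
r = q/p = 0.6500/0.3500 = 1.8571
P(win) = (1 - r^i)/(1 - r^N)
= (1 - 1.8571^2)/(1 - 1.8571^4)
= 0.2248

0.2248


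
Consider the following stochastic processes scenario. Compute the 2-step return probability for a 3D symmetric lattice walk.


P(return in 2 steps) = P(reverse first step) = 1/(2d)
= 1/6
= 0.1667

0.1667


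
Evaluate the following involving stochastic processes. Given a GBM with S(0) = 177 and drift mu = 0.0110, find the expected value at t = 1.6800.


E[S(t)] = S(0) * exp(mu * t)
= 177 * exp(0.0110 * 1.6800)
= 177 * 1.0187
= 180.3014

180.3014


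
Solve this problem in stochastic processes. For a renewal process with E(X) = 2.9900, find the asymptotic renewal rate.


Long-run renewal rate = 1/E(X)
= 1/2.9900
= 0.3344

0.3344


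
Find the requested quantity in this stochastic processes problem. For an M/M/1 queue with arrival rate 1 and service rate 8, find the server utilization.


rho = lambda/mu
= 1/8
= 0.1250

0.1250


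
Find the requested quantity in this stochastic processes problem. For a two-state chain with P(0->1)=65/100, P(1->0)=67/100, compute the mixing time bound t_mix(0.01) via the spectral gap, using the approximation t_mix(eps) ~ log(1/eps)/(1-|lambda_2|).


lambda_2 = |1 - p01 - p10| = |1 - 0.6500 - 0.6700| = 0.3200
t_mix ~ log(1/eps)/(1 - |lambda_2|)
= log(100)/(1 - 0.3200) = 4.6052/0.6800
= 6.7723

6.7723


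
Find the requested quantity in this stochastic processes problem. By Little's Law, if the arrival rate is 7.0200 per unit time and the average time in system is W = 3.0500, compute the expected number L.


Little's Law: L = lambda * W
= 7.0200 * 3.0500
= 21.4110

21.4110


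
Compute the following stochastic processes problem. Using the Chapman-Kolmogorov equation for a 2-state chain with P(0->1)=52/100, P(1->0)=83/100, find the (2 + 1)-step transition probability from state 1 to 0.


P^3 = P^2 * P^1
Computing via matrix multiplication of the transition matrix.
Entry (1,0) of P^3 = 0.6412

0.6412


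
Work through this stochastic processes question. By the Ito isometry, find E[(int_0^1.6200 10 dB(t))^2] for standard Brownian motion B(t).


By Ito isometry: E[(int f dB)^2] = int f^2 dt
= 10^2 * 1.6200
= 100 * 1.6200 = 162.0000

162.0000


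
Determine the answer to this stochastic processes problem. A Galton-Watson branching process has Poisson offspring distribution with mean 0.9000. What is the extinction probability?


Since mu = 0.9000 <= 1, extinction probability = 1.

1.0000


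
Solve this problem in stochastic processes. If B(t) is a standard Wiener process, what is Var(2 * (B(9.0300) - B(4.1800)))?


Var(alpha*(B(t)-B(s))) = alpha^2 * (t-s)
= 2^2 * (9.0300 - 4.1800)
= 4 * 4.8500
= 19.4000

19.4000


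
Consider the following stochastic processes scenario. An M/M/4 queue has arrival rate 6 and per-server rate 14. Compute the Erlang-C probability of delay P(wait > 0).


a = lambda/mu = 0.4286
rho = a/c = 0.1071
Erlang-C formula applied:
C(c,a) = 0.0010

0.0010


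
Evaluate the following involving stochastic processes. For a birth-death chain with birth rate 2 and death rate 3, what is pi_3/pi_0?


For birth-death process, pi_n/pi_0 = (lambda/mu)^n
= (2/3)^3
= 0.2963

0.2963


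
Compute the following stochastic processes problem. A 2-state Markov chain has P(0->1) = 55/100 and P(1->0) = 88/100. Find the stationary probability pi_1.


Stationary distribution: pi_0 = p10/(p01+p10), pi_1 = p01/(p01+p10)
p01 = 0.5500, p10 = 0.8800
pi_1 = 0.3846

0.3846


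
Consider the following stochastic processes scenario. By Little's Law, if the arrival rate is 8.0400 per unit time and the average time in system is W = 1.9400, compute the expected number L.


Little's Law: L = lambda * W
= 8.0400 * 1.9400
= 15.5976

15.5976


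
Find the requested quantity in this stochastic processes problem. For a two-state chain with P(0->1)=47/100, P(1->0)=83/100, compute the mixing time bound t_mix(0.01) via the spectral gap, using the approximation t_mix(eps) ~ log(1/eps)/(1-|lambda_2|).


lambda_2 = |1 - p01 - p10| = |1 - 0.4700 - 0.8300| = 0.3000
t_mix ~ log(1/eps)/(1 - |lambda_2|)
= log(100)/(1 - 0.3000) = 4.6052/0.7000
= 6.5788

6.5788


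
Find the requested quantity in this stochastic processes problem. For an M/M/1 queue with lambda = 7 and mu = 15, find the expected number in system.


rho = 7/15 = 0.4667
L = rho/(1-rho)
= 0.4667/0.5333
= 0.8750

0.8750


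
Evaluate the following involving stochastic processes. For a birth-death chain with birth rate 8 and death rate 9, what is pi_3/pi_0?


For birth-death process, pi_n/pi_0 = (lambda/mu)^n
= (8/9)^3
= 0.7023

0.7023


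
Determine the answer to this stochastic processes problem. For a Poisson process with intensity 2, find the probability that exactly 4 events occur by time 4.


P(N(t)=k) = (lambda*t)^k * exp(-lambda*t) / k!
lambda*t = 8
= 8^4 * exp(-8) / 4!
= 4096 * 3.3546e-04 / 24
= 0.0573

0.0573


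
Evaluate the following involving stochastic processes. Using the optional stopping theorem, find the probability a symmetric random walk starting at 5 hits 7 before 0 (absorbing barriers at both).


By optional stopping theorem: E(M at tau) = M(0) = 5
P(hit 7)*7 + P(hit 0)*0 = 5
P(hit 7) = (5 - 0)/(7 - 0) = 5/7 = 0.7143

0.7143


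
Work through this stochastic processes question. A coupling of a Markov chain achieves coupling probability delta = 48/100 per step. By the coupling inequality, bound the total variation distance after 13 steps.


TV distance bound <= (1-delta)^n
= (1 - 0.4800)^13
= 0.5200^13
= 2.0326e-04

2.0326e-04


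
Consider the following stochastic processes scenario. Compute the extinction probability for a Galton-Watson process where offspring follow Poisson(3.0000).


Since mu = 3.0000 > 1, extinction prob q < 1.
Solve s = exp(mu*(s-1)) iteratively.
q = 0.0595

0.0595


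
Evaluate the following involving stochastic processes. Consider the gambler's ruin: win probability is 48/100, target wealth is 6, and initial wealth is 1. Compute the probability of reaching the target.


Gambler's ruin formula:
r = q/p = 0.5200/0.4800 = 1.0833
P(win) = (1 - r^i)/(1 - r^N)
= (1 - 1.0833^1)/(1 - 1.0833^6)
= 0.1352

0.1352


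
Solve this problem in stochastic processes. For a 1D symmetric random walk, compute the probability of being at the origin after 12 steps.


P(S(12) = 0) = C(12,6) / 4^6
= 924 / 4096
= 0.2256

0.2256


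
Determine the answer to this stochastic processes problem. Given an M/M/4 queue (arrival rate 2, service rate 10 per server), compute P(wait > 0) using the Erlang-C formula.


a = lambda/mu = 0.2000
rho = a/c = 0.0500
Erlang-C formula applied:
C(c,a) = 5.7455e-05

5.7455e-05


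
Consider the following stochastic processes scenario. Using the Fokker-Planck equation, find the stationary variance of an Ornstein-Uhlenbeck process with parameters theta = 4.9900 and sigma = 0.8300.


Stationary variance = sigma^2 / (2*theta)
= 0.8300^2 / (2*4.9900)
= 0.6889 / 9.9800
= 0.0690

0.0690


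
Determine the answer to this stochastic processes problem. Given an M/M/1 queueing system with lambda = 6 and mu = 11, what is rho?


rho = lambda/mu
= 6/11
= 0.5455

0.5455


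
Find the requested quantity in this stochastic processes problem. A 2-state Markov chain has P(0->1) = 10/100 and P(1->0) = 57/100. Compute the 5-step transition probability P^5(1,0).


Computing P^5 by matrix multiplication.
P = [[0.9000, 0.1000], [0.5700, 0.4300]]
After raising P to the power 5:
P^5(1,0) = 0.8474

0.8474


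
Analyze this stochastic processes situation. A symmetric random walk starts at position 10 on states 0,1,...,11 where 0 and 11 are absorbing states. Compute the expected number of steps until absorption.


For symmetric RW on 0,...,N with absorbing barriers, E(i) = i*(N-i)
E(10) = 10 * 1 = 10

10


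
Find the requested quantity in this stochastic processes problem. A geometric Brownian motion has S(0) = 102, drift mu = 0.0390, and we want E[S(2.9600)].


E[S(t)] = S(0) * exp(mu * t)
= 102 * exp(0.0390 * 2.9600)
= 102 * 1.1224
= 114.4815

114.4815


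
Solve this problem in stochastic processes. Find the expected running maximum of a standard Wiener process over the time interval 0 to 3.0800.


E(max B(s)) = sqrt(2t/pi)
= sqrt(2*3.0800/pi)
= sqrt(1.9608)
= 1.4003

1.4003


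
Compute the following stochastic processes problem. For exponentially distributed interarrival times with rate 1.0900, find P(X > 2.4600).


P(X > t) = exp(-lambda * t)
= exp(-1.0900 * 2.4600)
= exp(-2.6814) = 0.0685

0.0685


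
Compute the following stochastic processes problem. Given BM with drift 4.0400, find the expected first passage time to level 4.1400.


Expected first passage time = a/mu
= 4.1400/4.0400
= 1.0248

1.0248


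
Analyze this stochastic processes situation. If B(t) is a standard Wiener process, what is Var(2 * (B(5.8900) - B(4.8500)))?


Var(alpha*(B(t)-B(s))) = alpha^2 * (t-s)
= 2^2 * (5.8900 - 4.8500)
= 4 * 1.0400
= 4.1600

4.1600


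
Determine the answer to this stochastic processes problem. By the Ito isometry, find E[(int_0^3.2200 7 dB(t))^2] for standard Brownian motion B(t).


By Ito isometry: E[(int f dB)^2] = int f^2 dt
= 7^2 * 3.2200
= 49 * 3.2200 = 157.7800

157.7800


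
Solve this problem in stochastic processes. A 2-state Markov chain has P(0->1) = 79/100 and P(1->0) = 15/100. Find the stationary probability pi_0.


Stationary distribution: pi_0 = p10/(p01+p10), pi_1 = p01/(p01+p10)
p01 = 0.7900, p10 = 0.1500
pi_0 = 0.1596

0.1596


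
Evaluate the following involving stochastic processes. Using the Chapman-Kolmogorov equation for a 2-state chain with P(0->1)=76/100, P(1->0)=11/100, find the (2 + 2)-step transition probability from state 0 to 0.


P^4 = P^2 * P^2
Computing via matrix multiplication of the transition matrix.
Entry (0,0) of P^4 = 0.1267

0.1267


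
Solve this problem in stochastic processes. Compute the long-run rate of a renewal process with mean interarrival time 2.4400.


Long-run renewal rate = 1/E(X)
= 1/2.4400
= 0.4098

0.4098


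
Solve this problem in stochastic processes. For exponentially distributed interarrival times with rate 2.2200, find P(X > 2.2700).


P(X > t) = exp(-lambda * t)
= exp(-2.2200 * 2.2700)
= exp(-5.0394) = 0.0065

0.0065


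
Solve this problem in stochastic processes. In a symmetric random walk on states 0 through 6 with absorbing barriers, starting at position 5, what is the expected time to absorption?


For symmetric RW on 0,...,N with absorbing barriers, E(i) = i*(N-i)
E(5) = 5 * 1 = 5

5


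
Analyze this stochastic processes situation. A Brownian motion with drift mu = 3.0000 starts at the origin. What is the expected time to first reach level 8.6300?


Expected first passage time = a/mu
= 8.6300/3.0000
= 2.8767

2.8767


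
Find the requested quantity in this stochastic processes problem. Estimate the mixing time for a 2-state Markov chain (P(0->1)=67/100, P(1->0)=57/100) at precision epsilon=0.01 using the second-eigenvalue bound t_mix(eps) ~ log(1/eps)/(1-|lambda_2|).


lambda_2 = |1 - p01 - p10| = |1 - 0.6700 - 0.5700| = 0.2400
t_mix ~ log(1/eps)/(1 - |lambda_2|)
= log(100)/(1 - 0.2400) = 4.6052/0.7600
= 6.0594

6.0594


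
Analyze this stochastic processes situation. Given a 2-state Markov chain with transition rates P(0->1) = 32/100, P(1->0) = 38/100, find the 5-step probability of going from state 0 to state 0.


Computing P^5 by matrix multiplication.
P = [[0.6800, 0.3200], [0.3800, 0.6200]]
After raising P to the power 5:
P^5(0,0) = 0.5440

0.5440


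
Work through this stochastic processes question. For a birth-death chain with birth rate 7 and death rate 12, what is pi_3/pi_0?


For birth-death process, pi_n/pi_0 = (lambda/mu)^n
= (7/12)^3
= 0.1985

0.1985


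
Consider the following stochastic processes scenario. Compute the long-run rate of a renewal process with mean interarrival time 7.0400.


Long-run renewal rate = 1/E(X)
= 1/7.0400
= 0.1420

0.1420


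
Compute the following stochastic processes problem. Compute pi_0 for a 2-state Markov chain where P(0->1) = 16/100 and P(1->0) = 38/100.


Stationary distribution: pi_0 = p10/(p01+p10), pi_1 = p01/(p01+p10)
p01 = 0.1600, p10 = 0.3800
pi_0 = 0.7037

0.7037


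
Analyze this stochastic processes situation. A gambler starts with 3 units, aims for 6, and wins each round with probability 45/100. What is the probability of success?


Gambler's ruin formula:
r = q/p = 0.5500/0.4500 = 1.2222
P(win) = (1 - r^i)/(1 - r^N)
= (1 - 1.2222^3)/(1 - 1.2222^6)
= 0.3539

0.3539


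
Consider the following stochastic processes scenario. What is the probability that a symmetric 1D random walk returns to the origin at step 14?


P(S(14) = 0) = C(14,7) / 4^7
= 3432 / 16384
= 0.2095

0.2095


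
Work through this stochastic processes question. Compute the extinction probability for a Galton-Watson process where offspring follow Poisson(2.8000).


Since mu = 2.8000 > 1, extinction prob q < 1.
Solve s = exp(mu*(s-1)) iteratively.
q = 0.0750

0.0750


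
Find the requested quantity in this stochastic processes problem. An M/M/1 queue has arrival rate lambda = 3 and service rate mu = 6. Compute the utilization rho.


rho = lambda/mu
= 3/6
= 0.5000

0.5000


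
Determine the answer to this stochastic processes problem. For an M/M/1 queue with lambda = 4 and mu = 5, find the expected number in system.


rho = 4/5 = 0.8000
L = rho/(1-rho)
= 0.8000/0.2000
= 4.0000

4.0000


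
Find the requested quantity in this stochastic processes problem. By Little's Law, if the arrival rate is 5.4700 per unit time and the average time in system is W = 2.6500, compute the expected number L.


Little's Law: L = lambda * W
= 5.4700 * 2.6500
= 14.4955

14.4955


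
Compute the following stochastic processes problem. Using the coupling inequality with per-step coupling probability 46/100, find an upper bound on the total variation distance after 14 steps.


TV distance bound <= (1-delta)^n
= (1 - 0.4600)^14
= 0.5400^14
= 1.7927e-04

1.7927e-04


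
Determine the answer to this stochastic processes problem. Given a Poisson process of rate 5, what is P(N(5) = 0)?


P(N(t)=k) = (lambda*t)^k * exp(-lambda*t) / k!
lambda*t = 25
= 25^0 * exp(-25) / 0!
= 1 * 1.3888e-11 / 1
= 1.3888e-11

1.3888e-11


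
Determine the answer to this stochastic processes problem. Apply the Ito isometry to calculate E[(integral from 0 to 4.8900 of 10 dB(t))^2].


By Ito isometry: E[(int f dB)^2] = int f^2 dt
= 10^2 * 4.8900
= 100 * 4.8900 = 489.0000

489.0000


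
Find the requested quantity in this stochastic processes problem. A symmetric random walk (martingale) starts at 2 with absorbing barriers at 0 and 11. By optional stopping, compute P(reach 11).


By optional stopping theorem: E(M at tau) = M(0) = 2
P(hit 11)*11 + P(hit 0)*0 = 2
P(hit 11) = (2 - 0)/(11 - 0) = 2/11 = 0.1818

0.1818


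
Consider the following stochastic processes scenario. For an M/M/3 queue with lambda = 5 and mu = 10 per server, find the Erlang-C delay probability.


a = lambda/mu = 0.5000
rho = a/c = 0.1667
Erlang-C formula applied:
C(c,a) = 0.0152

0.0152


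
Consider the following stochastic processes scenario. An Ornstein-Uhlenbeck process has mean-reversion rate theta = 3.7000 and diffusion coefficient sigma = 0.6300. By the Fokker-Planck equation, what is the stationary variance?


Stationary variance = sigma^2 / (2*theta)
= 0.6300^2 / (2*3.7000)
= 0.3969 / 7.4000
= 0.0536

0.0536


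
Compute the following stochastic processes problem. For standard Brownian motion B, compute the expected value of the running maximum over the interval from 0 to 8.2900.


E(max B(s)) = sqrt(2t/pi)
= sqrt(2*8.2900/pi)
= sqrt(5.2776)
= 2.2973

2.2973


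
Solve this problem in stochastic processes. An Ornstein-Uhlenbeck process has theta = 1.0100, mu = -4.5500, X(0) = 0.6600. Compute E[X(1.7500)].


E[X(t)] = mu + (X(0) - mu)*exp(-theta*t)
= -4.5500 + (0.6600 - -4.5500)*exp(-1.0100*1.7500)
= -4.5500 + 5.2100 * 0.1708
= -3.6603

-3.6603


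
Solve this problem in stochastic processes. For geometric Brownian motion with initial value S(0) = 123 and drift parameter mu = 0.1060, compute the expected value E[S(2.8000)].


E[S(t)] = S(0) * exp(mu * t)
= 123 * exp(0.1060 * 2.8000)
= 123 * 1.3455
= 165.5022

165.5022


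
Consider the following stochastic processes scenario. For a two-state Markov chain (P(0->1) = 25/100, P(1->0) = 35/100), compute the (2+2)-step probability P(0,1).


P^4 = P^2 * P^2
Computing via matrix multiplication of the transition matrix.
Entry (0,1) of P^4 = 0.4060

0.4060


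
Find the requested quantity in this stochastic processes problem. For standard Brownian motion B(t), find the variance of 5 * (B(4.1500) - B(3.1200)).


Var(alpha*(B(t)-B(s))) = alpha^2 * (t-s)
= 5^2 * (4.1500 - 3.1200)
= 25 * 1.0300
= 25.7500

25.7500


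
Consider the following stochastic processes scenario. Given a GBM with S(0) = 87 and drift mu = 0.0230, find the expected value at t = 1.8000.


E[S(t)] = S(0) * exp(mu * t)
= 87 * exp(0.0230 * 1.8000)
= 87 * 1.0423
= 90.6774

90.6774


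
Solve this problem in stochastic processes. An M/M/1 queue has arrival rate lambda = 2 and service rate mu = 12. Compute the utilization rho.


rho = lambda/mu
= 2/12
= 0.1667

0.1667


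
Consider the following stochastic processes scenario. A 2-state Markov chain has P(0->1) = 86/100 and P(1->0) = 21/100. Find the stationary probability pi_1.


Stationary distribution: pi_0 = p10/(p01+p10), pi_1 = p01/(p01+p10)
p01 = 0.8600, p10 = 0.2100
pi_1 = 0.8037

0.8037


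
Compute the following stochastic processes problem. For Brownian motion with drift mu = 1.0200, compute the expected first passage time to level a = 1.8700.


Expected first passage time = a/mu
= 1.8700/1.0200
= 1.8333

1.8333


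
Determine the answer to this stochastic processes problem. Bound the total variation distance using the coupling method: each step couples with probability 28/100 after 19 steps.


TV distance bound <= (1-delta)^n
= (1 - 0.2800)^19
= 0.7200^19
= 0.0019

0.0019


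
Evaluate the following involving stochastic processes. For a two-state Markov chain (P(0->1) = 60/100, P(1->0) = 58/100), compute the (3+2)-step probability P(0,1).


P^5 = P^3 * P^2
Computing via matrix multiplication of the transition matrix.
Entry (0,1) of P^5 = 0.5086

0.5086


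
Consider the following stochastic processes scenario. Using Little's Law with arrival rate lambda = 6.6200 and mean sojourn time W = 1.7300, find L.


Little's Law: L = lambda * W
= 6.6200 * 1.7300
= 11.4526

11.4526


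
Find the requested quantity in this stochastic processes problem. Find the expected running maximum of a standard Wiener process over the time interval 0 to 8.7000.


E(max B(s)) = sqrt(2t/pi)
= sqrt(2*8.7000/pi)
= sqrt(5.5386)
= 2.3534

2.3534
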